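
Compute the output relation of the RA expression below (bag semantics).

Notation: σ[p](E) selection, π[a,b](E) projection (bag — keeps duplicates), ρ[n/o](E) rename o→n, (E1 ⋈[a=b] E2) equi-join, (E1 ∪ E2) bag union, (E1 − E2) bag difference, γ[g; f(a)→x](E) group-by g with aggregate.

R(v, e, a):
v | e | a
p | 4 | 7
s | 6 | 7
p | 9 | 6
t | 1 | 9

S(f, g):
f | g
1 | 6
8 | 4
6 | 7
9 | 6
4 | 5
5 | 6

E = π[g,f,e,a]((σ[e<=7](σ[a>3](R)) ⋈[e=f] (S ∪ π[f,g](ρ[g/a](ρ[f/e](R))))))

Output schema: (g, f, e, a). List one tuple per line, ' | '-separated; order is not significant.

Stepwise |·|:
  R → 4
  σ[a>3](R) → 4
  σ[e<=7](σ[a>3](R)) → 3
  S → 6
  R → 4
  ρ[f/e](R) → 4
  ρ[g/a](ρ[f/e](R)) → 4
  π[f,g](ρ[g/a](ρ[f/e](R))) → 4
  (S ∪ π[f,g](ρ[g/a](ρ[f/e](R)))) → 10
  (σ[e<=7](σ[a>3](R)) ⋈[e=f] (S ∪ π[f,g](ρ[g/a](ρ[f/e](R))))) → 6
  π[g,f,e,a]((σ[e<=7](σ[a>3](R)) ⋈[e=f] (S ∪ π[f,g](ρ[g/a](ρ[f/e](R)))))) → 6

== RESULT ==
g | f | e | a
5 | 4 | 4 | 7
6 | 1 | 1 | 9
7 | 4 | 4 | 7
7 | 6 | 6 | 7
7 | 6 | 6 | 7
9 | 1 | 1 | 9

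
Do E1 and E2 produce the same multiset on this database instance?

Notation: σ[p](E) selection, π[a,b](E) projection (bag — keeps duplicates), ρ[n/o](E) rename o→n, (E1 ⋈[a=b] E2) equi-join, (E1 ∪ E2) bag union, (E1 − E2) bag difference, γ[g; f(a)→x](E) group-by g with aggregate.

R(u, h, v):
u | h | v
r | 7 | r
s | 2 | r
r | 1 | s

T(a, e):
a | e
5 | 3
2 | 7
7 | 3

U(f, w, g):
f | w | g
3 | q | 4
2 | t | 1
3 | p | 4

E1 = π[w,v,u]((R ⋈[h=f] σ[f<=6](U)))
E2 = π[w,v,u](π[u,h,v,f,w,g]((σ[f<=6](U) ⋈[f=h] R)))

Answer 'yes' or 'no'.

E1 row counts bottom-up:
  R → 3
  U → 3
  σ[f<=6](U) → 3
  (R ⋈[h=f] σ[f<=6](U)) → 1
  π[w,v,u]((R ⋈[h=f] σ[f<=6](U))) → 1
E2 row counts bottom-up:
  U → 3
  σ[f<=6](U) → 3
  R → 3
  (σ[f<=6](U) ⋈[f=h] R) → 1
  π[u,h,v,f,w,g]((σ[f<=6](U) ⋈[f=h] R)) → 1
  π[w,v,u](π[u,h,v,f,w,g]((σ[f<=6](U) ⋈[f=h] R))) → 1

E1 and E2 produce the same multiset:
w | v | u
t | r | s

yes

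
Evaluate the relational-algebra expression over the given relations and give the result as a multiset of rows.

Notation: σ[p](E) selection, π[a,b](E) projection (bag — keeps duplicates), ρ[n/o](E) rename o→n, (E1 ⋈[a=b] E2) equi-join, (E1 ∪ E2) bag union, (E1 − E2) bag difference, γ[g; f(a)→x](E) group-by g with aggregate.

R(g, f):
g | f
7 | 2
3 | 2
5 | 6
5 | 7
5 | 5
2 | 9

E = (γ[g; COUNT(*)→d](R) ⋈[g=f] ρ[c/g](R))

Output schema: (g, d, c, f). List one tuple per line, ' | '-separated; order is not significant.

Per-node cardinality:
  R → 6
  γ[g; COUNT(*)→d](R) → 4
  R → 6
  ρ[c/g](R) → 6
  (γ[g; COUNT(*)→d](R) ⋈[g=f] ρ[c/g](R)) → 4

== RESULT ==
g | d | c | f
2 | 1 | 3 | 2
2 | 1 | 7 | 2
5 | 3 | 5 | 5
7 | 1 | 5 | 7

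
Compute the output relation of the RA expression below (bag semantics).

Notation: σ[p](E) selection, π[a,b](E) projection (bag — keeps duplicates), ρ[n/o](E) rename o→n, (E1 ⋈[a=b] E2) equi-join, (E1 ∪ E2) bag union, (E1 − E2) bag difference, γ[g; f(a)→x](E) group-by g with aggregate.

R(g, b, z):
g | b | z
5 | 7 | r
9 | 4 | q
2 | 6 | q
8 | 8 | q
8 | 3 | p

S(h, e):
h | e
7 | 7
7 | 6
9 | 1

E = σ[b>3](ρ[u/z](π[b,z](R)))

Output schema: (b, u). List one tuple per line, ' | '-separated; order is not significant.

Row counts bottom-up:
  R → 5
  π[b,z](R) → 5
  ρ[u/z](π[b,z](R)) → 5
  σ[b>3](ρ[u/z](π[b,z](R))) → 4

== RESULT ==
b | u
4 | q
6 | q
7 | r
8 | q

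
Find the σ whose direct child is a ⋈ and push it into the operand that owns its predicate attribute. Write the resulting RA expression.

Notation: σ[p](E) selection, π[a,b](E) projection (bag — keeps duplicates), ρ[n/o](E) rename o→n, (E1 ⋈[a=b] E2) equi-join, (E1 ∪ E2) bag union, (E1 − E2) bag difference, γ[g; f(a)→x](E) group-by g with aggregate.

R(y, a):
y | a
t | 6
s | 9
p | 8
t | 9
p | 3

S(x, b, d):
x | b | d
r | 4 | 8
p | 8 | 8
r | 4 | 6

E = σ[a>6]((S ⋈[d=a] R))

σ filters on a, owned by the right side.
E' = (S ⋈[d=a] σ[a>6](R))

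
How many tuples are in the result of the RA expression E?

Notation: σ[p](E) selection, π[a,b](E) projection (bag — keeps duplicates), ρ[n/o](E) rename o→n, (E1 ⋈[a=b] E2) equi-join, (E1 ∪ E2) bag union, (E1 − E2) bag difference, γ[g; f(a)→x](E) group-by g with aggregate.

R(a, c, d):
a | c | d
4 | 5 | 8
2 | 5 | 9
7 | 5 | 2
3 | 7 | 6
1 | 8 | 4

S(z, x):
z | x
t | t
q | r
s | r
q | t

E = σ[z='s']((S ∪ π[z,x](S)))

Subexpression sizes:
  S → 4
  S → 4
  π[z,x](S) → 4
  (S ∪ π[z,x](S)) → 8
  σ[z='s']((S ∪ π[z,x](S))) → 2

|E| = 2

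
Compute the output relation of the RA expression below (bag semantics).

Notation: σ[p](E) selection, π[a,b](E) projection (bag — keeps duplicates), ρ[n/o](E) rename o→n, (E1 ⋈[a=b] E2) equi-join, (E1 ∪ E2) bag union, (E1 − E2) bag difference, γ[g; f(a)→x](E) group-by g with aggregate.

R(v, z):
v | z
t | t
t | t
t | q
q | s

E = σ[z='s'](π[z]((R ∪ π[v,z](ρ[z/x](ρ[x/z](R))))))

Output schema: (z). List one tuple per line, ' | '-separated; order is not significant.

Row counts bottom-up:
  R → 4
  R → 4
  ρ[x/z](R) → 4
  ρ[z/x](ρ[x/z](R)) → 4
  π[v,z](ρ[z/x](ρ[x/z](R))) → 4
  (R ∪ π[v,z](ρ[z/x](ρ[x/z](R)))) → 8
  π[z]((R ∪ π[v,z](ρ[z/x](ρ[x/z](R))))) → 8
  σ[z='s'](π[z]((R ∪ π[v,z](ρ[z/x](ρ[x/z](R)))))) → 2

== RESULT ==
z
s
s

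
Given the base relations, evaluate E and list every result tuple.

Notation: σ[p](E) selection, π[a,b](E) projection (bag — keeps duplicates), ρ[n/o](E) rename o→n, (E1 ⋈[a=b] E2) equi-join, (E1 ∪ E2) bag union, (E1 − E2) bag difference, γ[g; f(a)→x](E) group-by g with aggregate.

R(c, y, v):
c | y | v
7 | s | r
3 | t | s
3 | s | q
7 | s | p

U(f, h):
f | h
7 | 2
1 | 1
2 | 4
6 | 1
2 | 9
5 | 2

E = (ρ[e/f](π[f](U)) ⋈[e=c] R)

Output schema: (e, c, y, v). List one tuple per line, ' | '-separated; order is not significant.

Per-node cardinality:
  U → 6
  π[f](U) → 6
  ρ[e/f](π[f](U)) → 6
  R → 4
  (ρ[e/f](π[f](U)) ⋈[e=c] R) → 2

== RESULT ==
e | c | y | v
7 | 7 | s | p
7 | 7 | s | r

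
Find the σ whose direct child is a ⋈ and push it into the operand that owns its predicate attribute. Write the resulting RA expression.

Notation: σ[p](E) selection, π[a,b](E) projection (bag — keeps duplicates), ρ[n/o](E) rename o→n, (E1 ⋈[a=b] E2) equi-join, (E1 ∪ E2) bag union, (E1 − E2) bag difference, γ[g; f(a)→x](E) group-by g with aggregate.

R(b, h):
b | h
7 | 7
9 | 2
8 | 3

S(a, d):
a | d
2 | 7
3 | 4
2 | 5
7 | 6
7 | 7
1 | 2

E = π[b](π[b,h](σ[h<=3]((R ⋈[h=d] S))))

σ filters on h, owned by the left side.
E' = π[b](π[b,h]((σ[h<=3](R) ⋈[h=d] S)))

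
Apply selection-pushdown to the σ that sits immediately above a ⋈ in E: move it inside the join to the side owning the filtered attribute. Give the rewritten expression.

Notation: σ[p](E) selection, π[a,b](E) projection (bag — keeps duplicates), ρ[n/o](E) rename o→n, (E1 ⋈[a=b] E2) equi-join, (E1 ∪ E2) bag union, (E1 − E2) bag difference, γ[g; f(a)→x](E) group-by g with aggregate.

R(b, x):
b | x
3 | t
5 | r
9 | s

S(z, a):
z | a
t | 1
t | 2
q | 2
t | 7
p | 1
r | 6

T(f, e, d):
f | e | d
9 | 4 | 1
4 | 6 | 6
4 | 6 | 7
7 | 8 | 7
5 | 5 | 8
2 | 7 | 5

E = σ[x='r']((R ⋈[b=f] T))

σ filters on x, owned by the left side.
E' = (σ[x='r'](R) ⋈[b=f] T)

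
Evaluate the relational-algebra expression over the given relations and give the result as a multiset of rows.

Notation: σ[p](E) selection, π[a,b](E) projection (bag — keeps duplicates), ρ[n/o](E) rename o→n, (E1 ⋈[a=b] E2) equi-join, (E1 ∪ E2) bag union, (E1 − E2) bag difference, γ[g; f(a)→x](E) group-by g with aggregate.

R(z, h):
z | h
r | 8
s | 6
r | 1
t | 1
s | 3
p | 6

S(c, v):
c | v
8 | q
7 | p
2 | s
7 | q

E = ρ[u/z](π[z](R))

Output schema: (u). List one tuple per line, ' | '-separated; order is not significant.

Row counts bottom-up:
  R → 6
  π[z](R) → 6
  ρ[u/z](π[z](R)) → 6

== RESULT ==
u
p
r
r
s
s
t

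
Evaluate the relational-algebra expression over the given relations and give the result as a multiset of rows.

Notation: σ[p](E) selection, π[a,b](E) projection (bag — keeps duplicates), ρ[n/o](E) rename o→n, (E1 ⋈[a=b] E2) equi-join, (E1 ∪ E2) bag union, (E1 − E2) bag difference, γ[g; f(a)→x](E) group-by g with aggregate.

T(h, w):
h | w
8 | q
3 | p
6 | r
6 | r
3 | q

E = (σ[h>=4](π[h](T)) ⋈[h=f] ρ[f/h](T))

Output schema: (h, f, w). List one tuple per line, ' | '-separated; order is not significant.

Stepwise |·|:
  T → 5
  π[h](T) → 5
  σ[h>=4](π[h](T)) → 3
  T → 5
  ρ[f/h](T) → 5
  (σ[h>=4](π[h](T)) ⋈[h=f] ρ[f/h](T)) → 5

== RESULT ==
h | f | w
6 | 6 | r
6 | 6 | r
6 | 6 | r
6 | 6 | r
8 | 8 | q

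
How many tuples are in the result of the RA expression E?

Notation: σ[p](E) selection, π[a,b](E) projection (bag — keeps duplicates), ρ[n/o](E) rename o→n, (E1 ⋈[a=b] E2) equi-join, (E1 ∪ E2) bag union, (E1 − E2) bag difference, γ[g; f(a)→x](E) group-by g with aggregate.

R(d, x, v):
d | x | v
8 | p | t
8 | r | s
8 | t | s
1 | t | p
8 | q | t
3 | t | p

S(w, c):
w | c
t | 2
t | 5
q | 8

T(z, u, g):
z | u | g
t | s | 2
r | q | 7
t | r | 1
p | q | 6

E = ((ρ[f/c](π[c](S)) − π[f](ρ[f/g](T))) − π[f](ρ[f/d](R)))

Per-node cardinality:
  S → 3
  π[c](S) → 3
  ρ[f/c](π[c](S)) → 3
  T → 4
  ρ[f/g](T) → 4
  π[f](ρ[f/g](T)) → 4
  (ρ[f/c](π[c](S)) − π[f](ρ[f/g](T))) → 2
  R → 6
  ρ[f/d](R) → 6
  π[f](ρ[f/d](R)) → 6
  ((ρ[f/c](π[c](S)) − π[f](ρ[f/g](T))) − π[f](ρ[f/d](R))) → 1

|E| = 1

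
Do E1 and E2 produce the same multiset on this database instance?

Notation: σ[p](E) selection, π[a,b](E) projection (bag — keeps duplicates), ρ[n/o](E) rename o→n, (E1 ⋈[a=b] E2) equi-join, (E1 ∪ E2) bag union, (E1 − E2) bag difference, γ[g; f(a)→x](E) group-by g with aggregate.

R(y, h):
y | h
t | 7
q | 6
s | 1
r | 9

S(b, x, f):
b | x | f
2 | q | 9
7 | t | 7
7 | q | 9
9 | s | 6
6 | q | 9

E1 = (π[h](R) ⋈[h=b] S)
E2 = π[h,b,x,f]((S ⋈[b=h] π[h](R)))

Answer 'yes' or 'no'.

E1 subexpression sizes:
  R → 4
  π[h](R) → 4
  S → 5
  (π[h](R) ⋈[h=b] S) → 4
E2 subexpression sizes:
  S → 5
  R → 4
  π[h](R) → 4
  (S ⋈[b=h] π[h](R)) → 4
  π[h,b,x,f]((S ⋈[b=h] π[h](R))) → 4

E1 and E2 produce the same multiset:
h | b | x | f
6 | 6 | q | 9
7 | 7 | q | 9
7 | 7 | t | 7
9 | 9 | s | 6

yes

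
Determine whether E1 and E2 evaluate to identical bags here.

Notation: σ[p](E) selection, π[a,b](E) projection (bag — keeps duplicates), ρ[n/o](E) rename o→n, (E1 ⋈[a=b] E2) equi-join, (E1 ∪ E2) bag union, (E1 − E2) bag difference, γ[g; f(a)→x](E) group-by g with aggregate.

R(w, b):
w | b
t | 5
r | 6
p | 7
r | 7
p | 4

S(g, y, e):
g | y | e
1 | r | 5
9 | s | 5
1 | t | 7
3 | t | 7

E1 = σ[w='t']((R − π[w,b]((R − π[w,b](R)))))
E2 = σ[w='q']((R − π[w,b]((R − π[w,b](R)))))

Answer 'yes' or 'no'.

E1 row counts bottom-up:
  R → 5
  R → 5
  R → 5
  π[w,b](R) → 5
  (R − π[w,b](R)) → 0
  π[w,b]((R − π[w,b](R))) → 0
  (R − π[w,b]((R − π[w,b](R)))) → 5
  σ[w='t']((R − π[w,b]((R − π[w,b](R))))) → 1
E2 row counts bottom-up:
  R → 5
  R → 5
  R → 5
  π[w,b](R) → 5
  (R − π[w,b](R)) → 0
  π[w,b]((R − π[w,b](R))) → 0
  (R − π[w,b]((R − π[w,b](R)))) → 5
  σ[w='q']((R − π[w,b]((R − π[w,b](R))))) → 0

E1 result:
w | b
t | 5
E2 result:
w | b
(0 rows)
Witness: ('t', 5) appears 1× in E1 but 0× in E2.

no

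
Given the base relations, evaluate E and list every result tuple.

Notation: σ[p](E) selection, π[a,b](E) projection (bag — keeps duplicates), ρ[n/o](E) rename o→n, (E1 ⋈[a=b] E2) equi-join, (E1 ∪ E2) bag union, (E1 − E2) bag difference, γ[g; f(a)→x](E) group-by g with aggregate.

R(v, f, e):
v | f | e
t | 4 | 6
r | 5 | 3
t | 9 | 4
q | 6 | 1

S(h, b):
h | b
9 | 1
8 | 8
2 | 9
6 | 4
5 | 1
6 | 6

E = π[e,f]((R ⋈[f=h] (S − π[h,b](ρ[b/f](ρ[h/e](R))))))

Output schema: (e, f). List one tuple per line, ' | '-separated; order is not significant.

Row counts bottom-up:
  R → 4
  S → 6
  R → 4
  ρ[h/e](R) → 4
  ρ[b/f](ρ[h/e](R)) → 4
  π[h,b](ρ[b/f](ρ[h/e](R))) → 4
  (S − π[h,b](ρ[b/f](ρ[h/e](R)))) → 5
  (R ⋈[f=h] (S − π[h,b](ρ[b/f](ρ[h/e](R))))) → 3
  π[e,f]((R ⋈[f=h] (S − π[h,b](ρ[b/f](ρ[h/e](R)))))) → 3

== RESULT ==
e | f
1 | 6
3 | 5
4 | 9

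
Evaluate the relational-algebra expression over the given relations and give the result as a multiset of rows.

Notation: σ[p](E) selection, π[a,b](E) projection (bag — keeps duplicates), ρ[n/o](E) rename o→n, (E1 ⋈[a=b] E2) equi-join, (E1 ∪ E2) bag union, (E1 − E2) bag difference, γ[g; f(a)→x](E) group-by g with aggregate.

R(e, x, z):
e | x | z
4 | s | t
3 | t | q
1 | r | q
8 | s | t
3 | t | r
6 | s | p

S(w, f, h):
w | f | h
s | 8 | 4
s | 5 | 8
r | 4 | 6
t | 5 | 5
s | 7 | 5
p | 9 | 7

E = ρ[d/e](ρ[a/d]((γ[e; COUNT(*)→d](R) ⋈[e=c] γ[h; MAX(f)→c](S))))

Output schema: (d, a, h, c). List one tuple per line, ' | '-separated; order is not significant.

Subexpression sizes:
  R → 6
  γ[e; COUNT(*)→d](R) → 5
  S → 6
  γ[h; MAX(f)→c](S) → 5
  (γ[e; COUNT(*)→d](R) ⋈[e=c] γ[h; MAX(f)→c](S)) → 2
  ρ[a/d]((γ[e; COUNT(*)→d](R) ⋈[e=c] γ[h; MAX(f)→c](S))) → 2
  ρ[d/e](ρ[a/d]((γ[e; COUNT(*)→d](R) ⋈[e=c] γ[h; MAX(f)→c](S)))) → 2

== RESULT ==
d | a | h | c
4 | 1 | 6 | 4
8 | 1 | 4 | 8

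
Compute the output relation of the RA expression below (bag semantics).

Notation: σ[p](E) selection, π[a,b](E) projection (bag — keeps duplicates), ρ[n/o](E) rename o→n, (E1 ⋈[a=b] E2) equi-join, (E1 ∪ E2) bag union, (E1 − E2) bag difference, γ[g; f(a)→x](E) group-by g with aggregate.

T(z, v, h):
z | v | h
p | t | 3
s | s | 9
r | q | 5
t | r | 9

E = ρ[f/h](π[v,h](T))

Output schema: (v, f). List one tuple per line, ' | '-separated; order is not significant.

Row counts bottom-up:
  T → 4
  π[v,h](T) → 4
  ρ[f/h](π[v,h](T)) → 4

== RESULT ==
v | f
q | 5
r | 9
s | 9
t | 3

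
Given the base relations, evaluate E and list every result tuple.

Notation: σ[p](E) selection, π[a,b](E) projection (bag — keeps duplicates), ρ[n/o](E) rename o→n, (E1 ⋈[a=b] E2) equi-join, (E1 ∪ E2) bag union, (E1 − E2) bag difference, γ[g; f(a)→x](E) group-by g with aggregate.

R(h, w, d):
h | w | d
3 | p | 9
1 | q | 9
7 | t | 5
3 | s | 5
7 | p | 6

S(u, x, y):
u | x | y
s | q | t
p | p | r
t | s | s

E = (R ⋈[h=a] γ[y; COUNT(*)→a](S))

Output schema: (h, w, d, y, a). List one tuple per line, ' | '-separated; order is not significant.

Per-node cardinality:
  R → 5
  S → 3
  γ[y; COUNT(*)→a](S) → 3
  (R ⋈[h=a] γ[y; COUNT(*)→a](S)) → 3

== RESULT ==
h | w | d | y | a
1 | q | 9 | r | 1
1 | q | 9 | s | 1
1 | q | 9 | t | 1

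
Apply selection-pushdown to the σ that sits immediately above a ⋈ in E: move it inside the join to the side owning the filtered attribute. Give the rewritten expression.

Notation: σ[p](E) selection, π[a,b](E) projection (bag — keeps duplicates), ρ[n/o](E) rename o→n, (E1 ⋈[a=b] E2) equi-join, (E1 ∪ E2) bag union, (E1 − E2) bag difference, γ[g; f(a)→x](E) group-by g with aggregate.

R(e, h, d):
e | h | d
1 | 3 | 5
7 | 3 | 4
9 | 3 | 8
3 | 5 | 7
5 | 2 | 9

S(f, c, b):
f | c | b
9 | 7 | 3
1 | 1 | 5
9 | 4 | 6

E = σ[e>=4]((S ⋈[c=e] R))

σ filters on e, owned by the right side.
E' = (S ⋈[c=e] σ[e>=4](R))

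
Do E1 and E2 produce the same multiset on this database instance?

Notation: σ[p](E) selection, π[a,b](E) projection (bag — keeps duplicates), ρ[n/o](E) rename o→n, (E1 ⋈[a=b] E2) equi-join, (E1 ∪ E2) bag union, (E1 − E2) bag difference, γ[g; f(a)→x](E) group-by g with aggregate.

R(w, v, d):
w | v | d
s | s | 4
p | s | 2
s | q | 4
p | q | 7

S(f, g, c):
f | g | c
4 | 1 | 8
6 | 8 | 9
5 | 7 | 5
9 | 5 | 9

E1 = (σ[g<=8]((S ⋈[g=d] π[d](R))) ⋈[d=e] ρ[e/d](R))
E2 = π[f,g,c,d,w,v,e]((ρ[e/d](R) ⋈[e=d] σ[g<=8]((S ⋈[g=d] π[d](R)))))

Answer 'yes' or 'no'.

E1 per-node cardinality:
  S → 4
  R → 4
  π[d](R) → 4
  (S ⋈[g=d] π[d](R)) → 1
  σ[g<=8]((S ⋈[g=d] π[d](R))) → 1
  R → 4
  ρ[e/d](R) → 4
  (σ[g<=8]((S ⋈[g=d] π[d](R))) ⋈[d=e] ρ[e/d](R)) → 1
E2 per-node cardinality:
  R → 4
  ρ[e/d](R) → 4
  S → 4
  R → 4
  π[d](R) → 4
  (S ⋈[g=d] π[d](R)) → 1
  σ[g<=8]((S ⋈[g=d] π[d](R))) → 1
  (ρ[e/d](R) ⋈[e=d] σ[g<=8]((S ⋈[g=d] π[d](R)))) → 1
  π[f,g,c,d,w,v,e]((ρ[e/d](R) ⋈[e=d] σ[g<=8]((S ⋈[g=d] π[d](R))))) → 1

E1 and E2 produce the same multiset:
f | g | c | d | w | v | e
5 | 7 | 5 | 7 | p | q | 7

yes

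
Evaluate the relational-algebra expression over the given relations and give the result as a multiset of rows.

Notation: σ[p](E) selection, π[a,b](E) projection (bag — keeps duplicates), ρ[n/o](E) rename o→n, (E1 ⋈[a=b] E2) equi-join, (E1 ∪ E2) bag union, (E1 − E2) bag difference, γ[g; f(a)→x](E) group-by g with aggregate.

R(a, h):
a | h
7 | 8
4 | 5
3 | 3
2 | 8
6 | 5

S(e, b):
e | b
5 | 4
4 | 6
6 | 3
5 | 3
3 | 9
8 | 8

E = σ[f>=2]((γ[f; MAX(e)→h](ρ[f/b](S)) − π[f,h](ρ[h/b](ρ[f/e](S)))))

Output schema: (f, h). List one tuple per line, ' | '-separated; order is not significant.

Subexpression sizes:
  S → 6
  ρ[f/b](S) → 6
  γ[f; MAX(e)→h](ρ[f/b](S)) → 5
  S → 6
  ρ[f/e](S) → 6
  ρ[h/b](ρ[f/e](S)) → 6
  π[f,h](ρ[h/b](ρ[f/e](S))) → 6
  (γ[f; MAX(e)→h](ρ[f/b](S)) − π[f,h](ρ[h/b](ρ[f/e](S)))) → 4
  σ[f>=2]((γ[f; MAX(e)→h](ρ[f/b](S)) − π[f,h](ρ[h/b](ρ[f/e](S))))) → 4

== RESULT ==
f | h
3 | 6
4 | 5
6 | 4
9 | 3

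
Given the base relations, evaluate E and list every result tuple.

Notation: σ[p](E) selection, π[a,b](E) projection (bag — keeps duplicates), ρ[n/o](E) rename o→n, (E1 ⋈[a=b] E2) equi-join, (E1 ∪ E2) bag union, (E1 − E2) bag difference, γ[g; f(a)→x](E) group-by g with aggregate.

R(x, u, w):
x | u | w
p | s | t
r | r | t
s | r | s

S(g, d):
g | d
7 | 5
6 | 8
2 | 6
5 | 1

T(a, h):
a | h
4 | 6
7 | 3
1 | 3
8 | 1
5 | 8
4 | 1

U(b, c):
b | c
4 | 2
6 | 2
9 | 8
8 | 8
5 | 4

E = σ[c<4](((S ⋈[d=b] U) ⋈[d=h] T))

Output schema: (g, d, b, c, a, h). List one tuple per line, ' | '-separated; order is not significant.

Stepwise |·|:
  S → 4
  U → 5
  (S ⋈[d=b] U) → 3
  T → 6
  ((S ⋈[d=b] U) ⋈[d=h] T) → 2
  σ[c<4](((S ⋈[d=b] U) ⋈[d=h] T)) → 1

== RESULT ==
g | d | b | c | a | h
2 | 6 | 6 | 2 | 4 | 6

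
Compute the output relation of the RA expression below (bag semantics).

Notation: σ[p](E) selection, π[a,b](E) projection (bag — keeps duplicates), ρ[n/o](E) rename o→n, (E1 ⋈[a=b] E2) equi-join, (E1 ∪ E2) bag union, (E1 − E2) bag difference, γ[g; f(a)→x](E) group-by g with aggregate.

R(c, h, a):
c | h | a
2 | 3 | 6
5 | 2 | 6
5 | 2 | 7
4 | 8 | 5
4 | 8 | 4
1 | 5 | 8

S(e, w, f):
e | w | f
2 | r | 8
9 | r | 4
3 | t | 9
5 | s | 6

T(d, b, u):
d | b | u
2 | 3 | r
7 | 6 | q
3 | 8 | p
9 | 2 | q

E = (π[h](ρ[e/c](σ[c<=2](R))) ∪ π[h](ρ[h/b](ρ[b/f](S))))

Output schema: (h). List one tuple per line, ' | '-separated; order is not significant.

Stepwise |·|:
  R → 6
  σ[c<=2](R) → 2
  ρ[e/c](σ[c<=2](R)) → 2
  π[h](ρ[e/c](σ[c<=2](R))) → 2
  S → 4
  ρ[b/f](S) → 4
  ρ[h/b](ρ[b/f](S)) → 4
  π[h](ρ[h/b](ρ[b/f](S))) → 4
  (π[h](ρ[e/c](σ[c<=2](R))) ∪ π[h](ρ[h/b](ρ[b/f](S)))) → 6

== RESULT ==
h
3
4
5
6
8
9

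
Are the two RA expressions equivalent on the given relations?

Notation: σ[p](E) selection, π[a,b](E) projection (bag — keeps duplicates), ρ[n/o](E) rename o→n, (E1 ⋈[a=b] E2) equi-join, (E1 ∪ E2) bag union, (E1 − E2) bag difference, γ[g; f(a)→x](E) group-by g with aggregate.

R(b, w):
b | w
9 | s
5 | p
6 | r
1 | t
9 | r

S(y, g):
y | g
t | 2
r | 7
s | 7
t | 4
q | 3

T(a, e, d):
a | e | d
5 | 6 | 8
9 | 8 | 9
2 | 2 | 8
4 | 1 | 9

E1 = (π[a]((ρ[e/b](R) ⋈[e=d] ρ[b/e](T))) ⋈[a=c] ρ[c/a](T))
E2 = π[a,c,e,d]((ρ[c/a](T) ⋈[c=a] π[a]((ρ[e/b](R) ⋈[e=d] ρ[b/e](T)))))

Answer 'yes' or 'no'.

E1 row counts bottom-up:
  R → 5
  ρ[e/b](R) → 5
  T → 4
  ρ[b/e](T) → 4
  (ρ[e/b](R) ⋈[e=d] ρ[b/e](T)) → 4
  π[a]((ρ[e/b](R) ⋈[e=d] ρ[b/e](T))) → 4
  T → 4
  ρ[c/a](T) → 4
  (π[a]((ρ[e/b](R) ⋈[e=d] ρ[b/e](T))) ⋈[a=c] ρ[c/a](T)) → 4
E2 row counts bottom-up:
  T → 4
  ρ[c/a](T) → 4
  R → 5
  ρ[e/b](R) → 5
  T → 4
  ρ[b/e](T) → 4
  (ρ[e/b](R) ⋈[e=d] ρ[b/e](T)) → 4
  π[a]((ρ[e/b](R) ⋈[e=d] ρ[b/e](T))) → 4
  (ρ[c/a](T) ⋈[c=a] π[a]((ρ[e/b](R) ⋈[e=d] ρ[b/e](T)))) → 4
  π[a,c,e,d]((ρ[c/a](T) ⋈[c=a] π[a]((ρ[e/b](R) ⋈[e=d] ρ[b/e](T))))) → 4

E1 and E2 produce the same multiset:
a | c | e | d
4 | 4 | 1 | 9
4 | 4 | 1 | 9
9 | 9 | 8 | 9
9 | 9 | 8 | 9

yes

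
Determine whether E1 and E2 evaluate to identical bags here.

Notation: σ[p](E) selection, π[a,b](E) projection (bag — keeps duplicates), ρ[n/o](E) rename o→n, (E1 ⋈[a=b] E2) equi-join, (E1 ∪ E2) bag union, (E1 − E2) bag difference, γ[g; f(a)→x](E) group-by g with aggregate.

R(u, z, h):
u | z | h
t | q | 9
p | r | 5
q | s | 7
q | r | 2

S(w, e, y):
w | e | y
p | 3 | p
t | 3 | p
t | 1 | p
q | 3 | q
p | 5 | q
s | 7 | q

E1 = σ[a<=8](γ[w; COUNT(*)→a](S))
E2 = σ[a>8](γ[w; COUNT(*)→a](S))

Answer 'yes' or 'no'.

E1 stepwise |·|:
  S → 6
  γ[w; COUNT(*)→a](S) → 4
  σ[a<=8](γ[w; COUNT(*)→a](S)) → 4
E2 stepwise |·|:
  S → 6
  γ[w; COUNT(*)→a](S) → 4
  σ[a>8](γ[w; COUNT(*)→a](S)) → 0

E1 result:
w | a
p | 2
q | 1
s | 1
t | 2
E2 result:
w | a
(0 rows)
Witness: ('q', 1) appears 1× in E1 but 0× in E2.

no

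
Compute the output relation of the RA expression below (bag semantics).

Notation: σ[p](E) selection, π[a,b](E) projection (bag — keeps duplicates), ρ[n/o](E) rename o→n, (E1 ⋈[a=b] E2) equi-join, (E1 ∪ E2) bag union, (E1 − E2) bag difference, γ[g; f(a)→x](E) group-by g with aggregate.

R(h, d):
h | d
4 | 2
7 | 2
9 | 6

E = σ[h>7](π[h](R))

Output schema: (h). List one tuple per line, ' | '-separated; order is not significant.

Stepwise |·|:
  R → 3
  π[h](R) → 3
  σ[h>7](π[h](R)) → 1

== RESULT ==
h
9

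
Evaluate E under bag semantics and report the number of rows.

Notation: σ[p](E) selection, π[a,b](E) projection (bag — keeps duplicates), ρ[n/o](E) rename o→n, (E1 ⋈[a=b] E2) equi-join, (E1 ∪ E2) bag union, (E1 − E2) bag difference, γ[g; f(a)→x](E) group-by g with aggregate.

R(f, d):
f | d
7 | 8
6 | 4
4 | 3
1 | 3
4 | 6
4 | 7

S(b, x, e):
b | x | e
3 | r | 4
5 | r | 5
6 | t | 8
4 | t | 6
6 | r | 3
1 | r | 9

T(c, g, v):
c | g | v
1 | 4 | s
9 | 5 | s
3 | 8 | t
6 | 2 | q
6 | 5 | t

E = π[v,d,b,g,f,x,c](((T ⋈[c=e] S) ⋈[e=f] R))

Per-node cardinality:
  T → 5
  S → 6
  (T ⋈[c=e] S) → 4
  R → 6
  ((T ⋈[c=e] S) ⋈[e=f] R) → 2
  π[v,d,b,g,f,x,c](((T ⋈[c=e] S) ⋈[e=f] R)) → 2

|E| = 2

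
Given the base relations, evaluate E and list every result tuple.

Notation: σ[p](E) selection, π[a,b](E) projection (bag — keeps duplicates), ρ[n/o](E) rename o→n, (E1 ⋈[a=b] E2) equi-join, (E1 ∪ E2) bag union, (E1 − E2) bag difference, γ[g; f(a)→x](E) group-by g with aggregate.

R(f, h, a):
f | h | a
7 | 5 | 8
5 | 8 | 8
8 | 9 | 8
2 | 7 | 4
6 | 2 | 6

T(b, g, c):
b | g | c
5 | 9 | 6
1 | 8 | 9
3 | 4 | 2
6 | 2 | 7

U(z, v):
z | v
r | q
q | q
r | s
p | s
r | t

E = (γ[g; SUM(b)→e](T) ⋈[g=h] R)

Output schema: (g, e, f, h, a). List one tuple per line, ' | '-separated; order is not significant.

Stepwise |·|:
  T → 4
  γ[g; SUM(b)→e](T) → 4
  R → 5
  (γ[g; SUM(b)→e](T) ⋈[g=h] R) → 3

== RESULT ==
g | e | f | h | a
2 | 6 | 6 | 2 | 6
8 | 1 | 5 | 8 | 8
9 | 5 | 8 | 9 | 8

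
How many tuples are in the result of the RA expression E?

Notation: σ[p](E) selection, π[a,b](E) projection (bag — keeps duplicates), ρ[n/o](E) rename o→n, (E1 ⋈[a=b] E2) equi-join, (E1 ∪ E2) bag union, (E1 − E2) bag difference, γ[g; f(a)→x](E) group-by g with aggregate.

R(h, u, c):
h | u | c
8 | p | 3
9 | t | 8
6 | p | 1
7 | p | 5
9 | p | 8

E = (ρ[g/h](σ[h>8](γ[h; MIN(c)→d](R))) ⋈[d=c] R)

Per-node cardinality:
  R → 5
  γ[h; MIN(c)→d](R) → 4
  σ[h>8](γ[h; MIN(c)→d](R)) → 1
  ρ[g/h](σ[h>8](γ[h; MIN(c)→d](R))) → 1
  R → 5
  (ρ[g/h](σ[h>8](γ[h; MIN(c)→d](R))) ⋈[d=c] R) → 2

|E| = 2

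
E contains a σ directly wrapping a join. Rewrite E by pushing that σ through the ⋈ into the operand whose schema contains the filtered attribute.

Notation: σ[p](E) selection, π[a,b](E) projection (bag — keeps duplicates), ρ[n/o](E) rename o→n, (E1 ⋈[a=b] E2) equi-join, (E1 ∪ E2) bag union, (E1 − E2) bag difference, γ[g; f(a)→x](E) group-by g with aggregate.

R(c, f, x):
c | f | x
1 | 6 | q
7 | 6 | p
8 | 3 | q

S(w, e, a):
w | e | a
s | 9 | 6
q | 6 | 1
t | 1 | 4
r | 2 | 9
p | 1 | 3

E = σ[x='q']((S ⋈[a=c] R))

σ filters on x, owned by the right side.
E' = (S ⋈[a=c] σ[x='q'](R))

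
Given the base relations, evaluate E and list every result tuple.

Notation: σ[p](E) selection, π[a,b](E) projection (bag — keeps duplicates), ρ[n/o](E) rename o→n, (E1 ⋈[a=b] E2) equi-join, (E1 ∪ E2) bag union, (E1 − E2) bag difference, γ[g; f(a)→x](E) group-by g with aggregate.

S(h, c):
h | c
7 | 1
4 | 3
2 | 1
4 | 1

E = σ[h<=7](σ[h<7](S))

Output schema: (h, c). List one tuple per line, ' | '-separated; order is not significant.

Per-node cardinality:
  S → 4
  σ[h<7](S) → 3
  σ[h<=7](σ[h<7](S)) → 3

== RESULT ==
h | c
2 | 1
4 | 1
4 | 3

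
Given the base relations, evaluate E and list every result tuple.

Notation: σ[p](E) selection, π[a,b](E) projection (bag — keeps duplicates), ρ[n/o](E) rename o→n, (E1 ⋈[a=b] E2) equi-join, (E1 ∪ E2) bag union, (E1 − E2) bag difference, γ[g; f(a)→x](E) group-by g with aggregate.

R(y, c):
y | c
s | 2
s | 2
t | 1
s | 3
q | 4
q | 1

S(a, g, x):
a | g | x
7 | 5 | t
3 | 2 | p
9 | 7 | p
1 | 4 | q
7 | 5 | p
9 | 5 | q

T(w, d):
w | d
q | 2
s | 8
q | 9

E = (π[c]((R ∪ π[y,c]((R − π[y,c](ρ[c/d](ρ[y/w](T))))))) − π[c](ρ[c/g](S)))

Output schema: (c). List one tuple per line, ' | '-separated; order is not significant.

Subexpression sizes:
  R → 6
  R → 6
  T → 3
  ρ[y/w](T) → 3
  ρ[c/d](ρ[y/w](T)) → 3
  π[y,c](ρ[c/d](ρ[y/w](T))) → 3
  (R − π[y,c](ρ[c/d](ρ[y/w](T)))) → 6
  π[y,c]((R − π[y,c](ρ[c/d](ρ[y/w](T))))) → 6
  (R ∪ π[y,c]((R − π[y,c](ρ[c/d](ρ[y/w](T)))))) → 12
  π[c]((R ∪ π[y,c]((R − π[y,c](ρ[c/d](ρ[y/w](T))))))) → 12
  S → 6
  ρ[c/g](S) → 6
  π[c](ρ[c/g](S)) → 6
  (π[c]((R ∪ π[y,c]((R − π[y,c](ρ[c/d](ρ[y/w](T))))))) − π[c](ρ[c/g](S))) → 10

== RESULT ==
c
1
1
1
1
2
2
2
3
3
4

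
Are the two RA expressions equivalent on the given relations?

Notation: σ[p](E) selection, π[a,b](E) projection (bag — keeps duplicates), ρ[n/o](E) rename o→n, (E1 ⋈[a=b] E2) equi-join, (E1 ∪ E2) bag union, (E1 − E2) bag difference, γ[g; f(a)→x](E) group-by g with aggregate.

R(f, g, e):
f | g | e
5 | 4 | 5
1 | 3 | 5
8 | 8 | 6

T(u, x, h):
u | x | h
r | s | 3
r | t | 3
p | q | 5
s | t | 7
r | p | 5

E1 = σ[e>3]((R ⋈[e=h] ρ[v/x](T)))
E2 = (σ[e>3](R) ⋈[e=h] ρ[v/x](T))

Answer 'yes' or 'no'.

E1 stepwise |·|:
  R → 3
  T → 5
  ρ[v/x](T) → 5
  (R ⋈[e=h] ρ[v/x](T)) → 4
  σ[e>3]((R ⋈[e=h] ρ[v/x](T))) → 4
E2 stepwise |·|:
  R → 3
  σ[e>3](R) → 3
  T → 5
  ρ[v/x](T) → 5
  (σ[e>3](R) ⋈[e=h] ρ[v/x](T)) → 4

E1 and E2 produce the same multiset:
f | g | e | u | v | h
1 | 3 | 5 | p | q | 5
1 | 3 | 5 | r | p | 5
5 | 4 | 5 | p | q | 5
5 | 4 | 5 | r | p | 5

yes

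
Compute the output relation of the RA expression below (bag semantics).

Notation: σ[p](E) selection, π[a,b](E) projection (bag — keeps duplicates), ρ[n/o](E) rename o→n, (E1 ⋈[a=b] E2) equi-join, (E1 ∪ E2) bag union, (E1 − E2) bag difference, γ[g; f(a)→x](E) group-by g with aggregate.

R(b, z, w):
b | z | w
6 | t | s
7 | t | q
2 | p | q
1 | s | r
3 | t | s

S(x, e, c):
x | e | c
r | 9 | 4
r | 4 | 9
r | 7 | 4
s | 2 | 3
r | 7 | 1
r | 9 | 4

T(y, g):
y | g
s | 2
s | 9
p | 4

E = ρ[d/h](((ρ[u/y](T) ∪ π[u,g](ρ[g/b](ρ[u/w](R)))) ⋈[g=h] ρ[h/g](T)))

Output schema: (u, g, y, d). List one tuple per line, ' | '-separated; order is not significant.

Per-node cardinality:
  T → 3
  ρ[u/y](T) → 3
  R → 5
  ρ[u/w](R) → 5
  ρ[g/b](ρ[u/w](R)) → 5
  π[u,g](ρ[g/b](ρ[u/w](R))) → 5
  (ρ[u/y](T) ∪ π[u,g](ρ[g/b](ρ[u/w](R)))) → 8
  T → 3
  ρ[h/g](T) → 3
  ((ρ[u/y](T) ∪ π[u,g](ρ[g/b](ρ[u/w](R)))) ⋈[g=h] ρ[h/g](T)) → 4
  ρ[d/h](((ρ[u/y](T) ∪ π[u,g](ρ[g/b](ρ[u/w](R)))) ⋈[g=h] ρ[h/g](T))) → 4

== RESULT ==
u | g | y | d
p | 4 | p | 4
q | 2 | s | 2
s | 2 | s | 2
s | 9 | s | 9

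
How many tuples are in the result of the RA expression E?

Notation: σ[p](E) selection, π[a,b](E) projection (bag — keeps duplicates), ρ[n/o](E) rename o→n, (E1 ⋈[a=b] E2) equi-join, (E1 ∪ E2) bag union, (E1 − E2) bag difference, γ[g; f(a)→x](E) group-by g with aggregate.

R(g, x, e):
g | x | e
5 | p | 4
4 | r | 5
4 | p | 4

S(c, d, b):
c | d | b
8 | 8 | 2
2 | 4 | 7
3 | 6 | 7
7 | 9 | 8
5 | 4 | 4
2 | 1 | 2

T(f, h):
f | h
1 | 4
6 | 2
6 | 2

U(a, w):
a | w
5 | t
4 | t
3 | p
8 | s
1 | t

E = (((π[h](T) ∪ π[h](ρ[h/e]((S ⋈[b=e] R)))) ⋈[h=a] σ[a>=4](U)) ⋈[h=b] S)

Stepwise |·|:
  T → 3
  π[h](T) → 3
  S → 6
  R → 3
  (S ⋈[b=e] R) → 2
  ρ[h/e]((S ⋈[b=e] R)) → 2
  π[h](ρ[h/e]((S ⋈[b=e] R))) → 2
  (π[h](T) ∪ π[h](ρ[h/e]((S ⋈[b=e] R)))) → 5
  U → 5
  σ[a>=4](U) → 3
  ((π[h](T) ∪ π[h](ρ[h/e]((S ⋈[b=e] R)))) ⋈[h=a] σ[a>=4](U)) → 3
  S → 6
  (((π[h](T) ∪ π[h](ρ[h/e]((S ⋈[b=e] R)))) ⋈[h=a] σ[a>=4](U)) ⋈[h=b] S) → 3

|E| = 3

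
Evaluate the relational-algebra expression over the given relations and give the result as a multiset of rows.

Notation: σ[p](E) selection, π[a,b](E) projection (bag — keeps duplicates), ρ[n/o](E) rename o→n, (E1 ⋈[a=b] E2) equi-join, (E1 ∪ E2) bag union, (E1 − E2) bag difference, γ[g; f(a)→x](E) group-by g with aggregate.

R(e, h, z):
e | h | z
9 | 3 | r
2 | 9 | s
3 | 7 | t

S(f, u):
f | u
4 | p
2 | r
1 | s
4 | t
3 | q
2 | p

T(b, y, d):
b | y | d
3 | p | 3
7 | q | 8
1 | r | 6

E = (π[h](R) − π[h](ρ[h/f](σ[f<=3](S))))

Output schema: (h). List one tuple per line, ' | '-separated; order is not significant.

Subexpression sizes:
  R → 3
  π[h](R) → 3
  S → 6
  σ[f<=3](S) → 4
  ρ[h/f](σ[f<=3](S)) → 4
  π[h](ρ[h/f](σ[f<=3](S))) → 4
  (π[h](R) − π[h](ρ[h/f](σ[f<=3](S)))) → 2

== RESULT ==
h
7
9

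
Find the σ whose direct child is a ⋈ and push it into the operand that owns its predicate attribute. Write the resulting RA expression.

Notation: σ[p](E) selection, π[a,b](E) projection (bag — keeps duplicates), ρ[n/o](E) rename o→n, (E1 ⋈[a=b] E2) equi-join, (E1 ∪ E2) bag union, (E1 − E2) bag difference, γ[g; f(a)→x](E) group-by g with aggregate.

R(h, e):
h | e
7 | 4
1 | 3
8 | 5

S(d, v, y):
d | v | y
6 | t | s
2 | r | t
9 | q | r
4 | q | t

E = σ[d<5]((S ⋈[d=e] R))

σ filters on d, owned by the left side.
E' = (σ[d<5](S) ⋈[d=e] R)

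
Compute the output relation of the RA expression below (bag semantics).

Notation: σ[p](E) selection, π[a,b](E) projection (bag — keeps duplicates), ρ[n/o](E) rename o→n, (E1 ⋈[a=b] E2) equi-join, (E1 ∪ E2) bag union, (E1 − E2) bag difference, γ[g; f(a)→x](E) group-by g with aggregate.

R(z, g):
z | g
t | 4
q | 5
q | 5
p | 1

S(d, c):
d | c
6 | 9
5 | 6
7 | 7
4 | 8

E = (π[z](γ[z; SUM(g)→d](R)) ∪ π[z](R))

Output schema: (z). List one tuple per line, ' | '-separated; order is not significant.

Per-node cardinality:
  R → 4
  γ[z; SUM(g)→d](R) → 3
  π[z](γ[z; SUM(g)→d](R)) → 3
  R → 4
  π[z](R) → 4
  (π[z](γ[z; SUM(g)→d](R)) ∪ π[z](R)) → 7

== RESULT ==
z
p
p
q
q
q
t
t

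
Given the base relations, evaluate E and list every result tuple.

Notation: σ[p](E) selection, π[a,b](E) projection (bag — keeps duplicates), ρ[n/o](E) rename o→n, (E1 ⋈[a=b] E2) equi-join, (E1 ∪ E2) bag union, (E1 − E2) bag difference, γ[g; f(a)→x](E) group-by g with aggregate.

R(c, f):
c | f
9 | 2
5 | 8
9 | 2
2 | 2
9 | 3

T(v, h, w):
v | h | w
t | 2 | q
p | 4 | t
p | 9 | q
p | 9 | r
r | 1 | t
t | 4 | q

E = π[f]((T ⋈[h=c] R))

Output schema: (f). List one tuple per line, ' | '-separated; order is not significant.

Subexpression sizes:
  T → 6
  R → 5
  (T ⋈[h=c] R) → 7
  π[f]((T ⋈[h=c] R)) → 7

== RESULT ==
f
2
2
2
2
2
3
3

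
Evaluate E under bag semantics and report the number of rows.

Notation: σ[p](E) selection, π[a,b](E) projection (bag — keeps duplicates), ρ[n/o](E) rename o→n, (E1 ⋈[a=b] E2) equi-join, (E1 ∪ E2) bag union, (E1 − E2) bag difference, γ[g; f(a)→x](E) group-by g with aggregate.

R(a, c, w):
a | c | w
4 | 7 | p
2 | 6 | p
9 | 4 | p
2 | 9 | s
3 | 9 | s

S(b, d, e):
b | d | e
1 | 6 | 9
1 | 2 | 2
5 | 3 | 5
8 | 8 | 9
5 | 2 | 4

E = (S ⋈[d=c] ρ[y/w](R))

Subexpression sizes:
  S → 5
  R → 5
  ρ[y/w](R) → 5
  (S ⋈[d=c] ρ[y/w](R)) → 1

|E| = 1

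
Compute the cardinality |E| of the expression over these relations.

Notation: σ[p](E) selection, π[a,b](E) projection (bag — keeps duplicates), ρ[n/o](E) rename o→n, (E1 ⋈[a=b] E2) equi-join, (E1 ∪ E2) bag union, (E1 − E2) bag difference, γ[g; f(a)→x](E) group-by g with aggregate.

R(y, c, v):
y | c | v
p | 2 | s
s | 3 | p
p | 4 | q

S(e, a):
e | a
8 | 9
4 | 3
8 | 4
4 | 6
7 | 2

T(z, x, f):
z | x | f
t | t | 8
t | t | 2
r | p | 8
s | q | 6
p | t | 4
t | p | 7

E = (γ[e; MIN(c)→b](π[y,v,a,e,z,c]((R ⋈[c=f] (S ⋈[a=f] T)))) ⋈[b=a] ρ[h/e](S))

Stepwise |·|:
  R → 3
  S → 5
  T → 6
  (S ⋈[a=f] T) → 3
  (R ⋈[c=f] (S ⋈[a=f] T)) → 2
  π[y,v,a,e,z,c]((R ⋈[c=f] (S ⋈[a=f] T))) → 2
  γ[e; MIN(c)→b](π[y,v,a,e,z,c]((R ⋈[c=f] (S ⋈[a=f] T)))) → 2
  S → 5
  ρ[h/e](S) → 5
  (γ[e; MIN(c)→b](π[y,v,a,e,z,c]((R ⋈[c=f] (S ⋈[a=f] T)))) ⋈[b=a] ρ[h/e](S)) → 2

|E| = 2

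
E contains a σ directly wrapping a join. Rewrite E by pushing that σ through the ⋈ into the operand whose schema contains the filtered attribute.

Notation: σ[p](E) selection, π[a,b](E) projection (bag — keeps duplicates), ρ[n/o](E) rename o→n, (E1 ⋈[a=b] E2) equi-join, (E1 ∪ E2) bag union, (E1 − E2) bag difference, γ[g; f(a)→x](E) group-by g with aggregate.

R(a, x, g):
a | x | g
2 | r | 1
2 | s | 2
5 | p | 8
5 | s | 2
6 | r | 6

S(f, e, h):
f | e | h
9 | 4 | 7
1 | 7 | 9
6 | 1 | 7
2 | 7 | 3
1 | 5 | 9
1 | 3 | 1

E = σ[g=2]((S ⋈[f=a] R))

σ filters on g, owned by the right side.
E' = (S ⋈[f=a] σ[g=2](R))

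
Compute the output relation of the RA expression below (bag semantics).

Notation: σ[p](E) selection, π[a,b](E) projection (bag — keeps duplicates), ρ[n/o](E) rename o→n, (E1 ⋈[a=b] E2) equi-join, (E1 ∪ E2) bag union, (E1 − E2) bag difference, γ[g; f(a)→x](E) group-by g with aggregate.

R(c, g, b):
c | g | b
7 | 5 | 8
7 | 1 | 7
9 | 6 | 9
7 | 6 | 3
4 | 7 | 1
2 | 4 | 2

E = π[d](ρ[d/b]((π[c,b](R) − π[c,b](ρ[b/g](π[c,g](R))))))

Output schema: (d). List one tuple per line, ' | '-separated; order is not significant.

Per-node cardinality:
  R → 6
  π[c,b](R) → 6
  R → 6
  π[c,g](R) → 6
  ρ[b/g](π[c,g](R)) → 6
  π[c,b](ρ[b/g](π[c,g](R))) → 6
  (π[c,b](R) − π[c,b](ρ[b/g](π[c,g](R)))) → 6
  ρ[d/b]((π[c,b](R) − π[c,b](ρ[b/g](π[c,g](R))))) → 6
  π[d](ρ[d/b]((π[c,b](R) − π[c,b](ρ[b/g](π[c,g](R)))))) → 6

== RESULT ==
d
1
2
3
7
8
9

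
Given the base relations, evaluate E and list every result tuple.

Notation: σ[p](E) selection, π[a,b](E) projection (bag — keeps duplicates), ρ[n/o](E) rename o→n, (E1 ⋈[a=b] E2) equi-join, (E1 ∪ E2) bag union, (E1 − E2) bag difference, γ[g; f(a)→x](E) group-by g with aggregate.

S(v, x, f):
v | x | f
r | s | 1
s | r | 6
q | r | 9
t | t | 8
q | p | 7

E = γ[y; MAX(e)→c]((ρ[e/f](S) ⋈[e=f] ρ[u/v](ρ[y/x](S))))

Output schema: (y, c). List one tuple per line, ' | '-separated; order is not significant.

Per-node cardinality:
  S → 5
  ρ[e/f](S) → 5
  S → 5
  ρ[y/x](S) → 5
  ρ[u/v](ρ[y/x](S)) → 5
  (ρ[e/f](S) ⋈[e=f] ρ[u/v](ρ[y/x](S))) → 5
  γ[y; MAX(e)→c]((ρ[e/f](S) ⋈[e=f] ρ[u/v](ρ[y/x](S)))) → 4

== RESULT ==
y | c
p | 7
r | 9
s | 1
t | 8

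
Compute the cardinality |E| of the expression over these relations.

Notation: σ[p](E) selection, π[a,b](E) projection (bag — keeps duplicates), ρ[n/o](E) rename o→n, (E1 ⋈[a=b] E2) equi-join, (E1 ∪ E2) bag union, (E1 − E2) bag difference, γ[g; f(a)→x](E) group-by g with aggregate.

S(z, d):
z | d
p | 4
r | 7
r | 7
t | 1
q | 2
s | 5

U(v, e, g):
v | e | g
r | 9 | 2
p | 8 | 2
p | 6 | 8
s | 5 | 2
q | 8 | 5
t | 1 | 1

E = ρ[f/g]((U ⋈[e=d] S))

Row counts bottom-up:
  U → 6
  S → 6
  (U ⋈[e=d] S) → 2
  ρ[f/g]((U ⋈[e=d] S)) → 2

|E| = 2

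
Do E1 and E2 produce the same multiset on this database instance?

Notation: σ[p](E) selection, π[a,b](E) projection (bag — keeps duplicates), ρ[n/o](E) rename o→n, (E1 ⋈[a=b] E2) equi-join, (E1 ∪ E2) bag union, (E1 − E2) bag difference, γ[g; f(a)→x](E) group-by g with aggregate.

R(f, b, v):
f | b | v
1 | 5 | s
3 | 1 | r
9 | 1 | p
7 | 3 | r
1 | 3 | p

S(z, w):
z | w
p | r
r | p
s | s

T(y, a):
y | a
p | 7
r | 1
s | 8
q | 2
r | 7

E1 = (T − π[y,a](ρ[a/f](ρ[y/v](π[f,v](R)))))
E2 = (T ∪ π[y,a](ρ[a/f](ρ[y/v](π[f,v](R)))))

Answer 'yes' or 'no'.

E1 row counts bottom-up:
  T → 5
  R → 5
  π[f,v](R) → 5
  ρ[y/v](π[f,v](R)) → 5
  ρ[a/f](ρ[y/v](π[f,v](R))) → 5
  π[y,a](ρ[a/f](ρ[y/v](π[f,v](R)))) → 5
  (T − π[y,a](ρ[a/f](ρ[y/v](π[f,v](R))))) → 4
E2 row counts bottom-up:
  T → 5
  R → 5
  π[f,v](R) → 5
  ρ[y/v](π[f,v](R)) → 5
  ρ[a/f](ρ[y/v](π[f,v](R))) → 5
  π[y,a](ρ[a/f](ρ[y/v](π[f,v](R)))) → 5
  (T ∪ π[y,a](ρ[a/f](ρ[y/v](π[f,v](R))))) → 10

E1 result:
y | a
p | 7
q | 2
r | 1
s | 8
E2 result:
y | a
p | 1
p | 7
p | 9
q | 2
r | 1
r | 3
r | 7
r | 7
s | 1
s | 8
Witness: ('r', 7) appears 0× in E1 but 2× in E2.

no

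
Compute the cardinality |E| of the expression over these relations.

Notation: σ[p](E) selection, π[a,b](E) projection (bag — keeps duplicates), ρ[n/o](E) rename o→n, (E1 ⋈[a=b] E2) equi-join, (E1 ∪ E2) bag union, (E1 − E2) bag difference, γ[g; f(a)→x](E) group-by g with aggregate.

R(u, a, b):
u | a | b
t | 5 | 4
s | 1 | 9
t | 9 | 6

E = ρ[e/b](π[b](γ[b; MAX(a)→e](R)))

Per-node cardinality:
  R → 3
  γ[b; MAX(a)→e](R) → 3
  π[b](γ[b; MAX(a)→e](R)) → 3
  ρ[e/b](π[b](γ[b; MAX(a)→e](R))) → 3

|E| = 3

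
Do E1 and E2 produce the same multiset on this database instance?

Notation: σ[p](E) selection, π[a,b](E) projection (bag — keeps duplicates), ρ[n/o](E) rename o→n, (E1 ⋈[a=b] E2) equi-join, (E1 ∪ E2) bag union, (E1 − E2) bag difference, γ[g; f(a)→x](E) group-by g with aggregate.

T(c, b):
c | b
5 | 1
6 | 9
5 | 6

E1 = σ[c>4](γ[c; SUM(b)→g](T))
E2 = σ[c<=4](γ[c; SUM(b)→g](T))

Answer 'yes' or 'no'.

E1 stepwise |·|:
  T → 3
  γ[c; SUM(b)→g](T) → 2
  σ[c>4](γ[c; SUM(b)→g](T)) → 2
E2 stepwise |·|:
  T → 3
  γ[c; SUM(b)→g](T) → 2
  σ[c<=4](γ[c; SUM(b)→g](T)) → 0

E1 result:
c | g
5 | 7
6 | 9
E2 result:
c | g
(0 rows)
Witness: (6, 9) appears 1× in E1 but 0× in E2.

no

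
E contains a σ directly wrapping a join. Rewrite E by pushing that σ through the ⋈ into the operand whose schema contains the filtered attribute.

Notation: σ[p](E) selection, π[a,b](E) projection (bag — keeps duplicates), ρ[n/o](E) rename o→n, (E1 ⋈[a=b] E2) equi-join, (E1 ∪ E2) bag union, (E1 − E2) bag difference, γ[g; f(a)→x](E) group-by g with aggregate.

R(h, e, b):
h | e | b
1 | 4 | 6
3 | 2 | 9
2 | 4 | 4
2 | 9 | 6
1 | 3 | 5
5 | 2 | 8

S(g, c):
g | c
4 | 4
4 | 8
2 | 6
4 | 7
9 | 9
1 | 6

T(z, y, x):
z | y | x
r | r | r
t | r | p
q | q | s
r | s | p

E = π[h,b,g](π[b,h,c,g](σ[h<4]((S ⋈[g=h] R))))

σ filters on h, owned by the right side.
E' = π[h,b,g](π[b,h,c,g]((S ⋈[g=h] σ[h<4](R))))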